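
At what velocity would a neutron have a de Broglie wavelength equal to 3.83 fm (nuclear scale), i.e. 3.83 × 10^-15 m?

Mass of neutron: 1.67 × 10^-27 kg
1.04 × 10^8 m/s

From λ = h/(mv), solve for v:

v = h/(mλ)
v = (6.626 × 10^-34 J·s) / (1.67 × 10^-27 kg × 3.83 × 10^-15 m)
v = 1.04 × 10^8 m/s

Note: This velocity is 34.6% of the speed of light, so relativistic corrections would be needed for a more accurate calculation.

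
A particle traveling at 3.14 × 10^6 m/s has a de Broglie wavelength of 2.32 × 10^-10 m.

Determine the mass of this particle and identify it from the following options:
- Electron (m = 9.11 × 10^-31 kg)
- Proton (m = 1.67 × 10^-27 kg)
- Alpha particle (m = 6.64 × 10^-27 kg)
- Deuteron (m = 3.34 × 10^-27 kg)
The particle is an electron.

From λ = h/(mv), solve for mass:

m = h/(λv)
m = (6.626 × 10^-34 J·s) / (2.32 × 10^-10 m × 3.14 × 10^6 m/s)
m = 9.10 × 10^-31 kg

Comparing with the listed masses, this is closest to an electron.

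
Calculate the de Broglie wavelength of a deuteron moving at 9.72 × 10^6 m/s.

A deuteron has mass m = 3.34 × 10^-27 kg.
2.04 × 10^-14 m

Using the de Broglie relation λ = h/(mv):

λ = h/(mv)
λ = (6.626 × 10^-34 J·s) / (3.34 × 10^-27 kg × 9.72 × 10^6 m/s)
λ = 2.04 × 10^-14 m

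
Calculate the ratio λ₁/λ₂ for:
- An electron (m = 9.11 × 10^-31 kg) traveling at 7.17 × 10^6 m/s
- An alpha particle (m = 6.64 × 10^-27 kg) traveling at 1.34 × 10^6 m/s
λ₁/λ₂ = 1.36 × 10^3

Using λ = h/(mv):

λ₁ = h/(m₁v₁) = 1.01 × 10^-10 m
λ₂ = h/(m₂v₂) = 7.45 × 10^-14 m

Ratio λ₁/λ₂ = (m₂v₂)/(m₁v₁)
         = (6.64 × 10^-27 kg × 1.34 × 10^6 m/s) / (9.11 × 10^-31 kg × 7.17 × 10^6 m/s)
         = 1.36 × 10^3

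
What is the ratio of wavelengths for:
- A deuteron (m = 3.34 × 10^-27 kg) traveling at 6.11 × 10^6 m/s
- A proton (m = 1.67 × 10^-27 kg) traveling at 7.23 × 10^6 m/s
λ₁/λ₂ = 0.592

Using λ = h/(mv):

λ₁ = h/(m₁v₁) = 3.25 × 10^-14 m
λ₂ = h/(m₂v₂) = 5.49 × 10^-14 m

Ratio λ₁/λ₂ = (m₂v₂)/(m₁v₁)
         = (1.67 × 10^-27 kg × 7.23 × 10^6 m/s) / (3.34 × 10^-27 kg × 6.11 × 10^6 m/s)
         = 0.592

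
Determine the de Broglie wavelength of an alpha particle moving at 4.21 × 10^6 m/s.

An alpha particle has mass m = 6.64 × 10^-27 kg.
2.37 × 10^-14 m

Using the de Broglie relation λ = h/(mv):

λ = h/(mv)
λ = (6.626 × 10^-34 J·s) / (6.64 × 10^-27 kg × 4.21 × 10^6 m/s)
λ = 2.37 × 10^-14 m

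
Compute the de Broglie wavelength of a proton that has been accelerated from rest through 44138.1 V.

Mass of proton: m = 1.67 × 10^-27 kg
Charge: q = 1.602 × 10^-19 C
1.36 × 10^-13 m

When a particle is accelerated through voltage V, it gains kinetic energy KE = qV.

The de Broglie wavelength is then λ = h/√(2mqV):

λ = h/√(2mqV)
λ = (6.626 × 10^-34 J·s) / √(2 × 1.67 × 10^-27 kg × 1.602 × 10^-19 C × 44138.1 V)
λ = 1.36 × 10^-13 m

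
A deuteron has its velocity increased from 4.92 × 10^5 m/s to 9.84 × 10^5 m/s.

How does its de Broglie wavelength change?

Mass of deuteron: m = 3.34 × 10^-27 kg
The wavelength decreases by a factor of 2.

Using λ = h/(mv):

Initial wavelength: λ₁ = h/(mv₁) = 4.03 × 10^-13 m
Final wavelength: λ₂ = h/(mv₂) = 2.02 × 10^-13 m

Since λ ∝ 1/v, when velocity increases by a factor of 2, the wavelength decreases by a factor of 2.

λ₂/λ₁ = v₁/v₂ = 1/2

The wavelength decreases by a factor of 2.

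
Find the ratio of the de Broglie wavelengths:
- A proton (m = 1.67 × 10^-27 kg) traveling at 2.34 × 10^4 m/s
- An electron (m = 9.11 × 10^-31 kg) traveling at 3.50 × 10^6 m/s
λ₁/λ₂ = 0.0816

Using λ = h/(mv):

λ₁ = h/(m₁v₁) = 1.70 × 10^-11 m
λ₂ = h/(m₂v₂) = 2.08 × 10^-10 m

Ratio λ₁/λ₂ = (m₂v₂)/(m₁v₁)
         = (9.11 × 10^-31 kg × 3.50 × 10^6 m/s) / (1.67 × 10^-27 kg × 2.34 × 10^4 m/s)
         = 0.0816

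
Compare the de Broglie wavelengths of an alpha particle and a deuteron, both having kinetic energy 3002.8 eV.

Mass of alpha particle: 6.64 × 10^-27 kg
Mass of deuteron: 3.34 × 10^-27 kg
The deuteron has the longer wavelength.

Using λ = h/√(2mKE):

For alpha particle: λ₁ = h/√(2m₁KE) = 2.62 × 10^-13 m
For deuteron: λ₂ = h/√(2m₂KE) = 3.70 × 10^-13 m

Since λ ∝ 1/√m at constant kinetic energy, the lighter particle has the longer wavelength.

The deuteron has the longer de Broglie wavelength.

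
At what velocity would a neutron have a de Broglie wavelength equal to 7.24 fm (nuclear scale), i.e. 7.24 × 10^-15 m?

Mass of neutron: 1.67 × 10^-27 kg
5.48 × 10^7 m/s

From λ = h/(mv), solve for v:

v = h/(mλ)
v = (6.626 × 10^-34 J·s) / (1.67 × 10^-27 kg × 7.24 × 10^-15 m)
v = 5.48 × 10^7 m/s

Note: This velocity is 18.3% of the speed of light, so relativistic corrections would be needed for a more accurate calculation.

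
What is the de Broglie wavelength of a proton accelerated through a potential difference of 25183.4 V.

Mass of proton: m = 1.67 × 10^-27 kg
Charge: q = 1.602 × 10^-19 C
1.81 × 10^-13 m

When a particle is accelerated through voltage V, it gains kinetic energy KE = qV.

The de Broglie wavelength is then λ = h/√(2mqV):

λ = h/√(2mqV)
λ = (6.626 × 10^-34 J·s) / √(2 × 1.67 × 10^-27 kg × 1.602 × 10^-19 C × 25183.4 V)
λ = 1.81 × 10^-13 m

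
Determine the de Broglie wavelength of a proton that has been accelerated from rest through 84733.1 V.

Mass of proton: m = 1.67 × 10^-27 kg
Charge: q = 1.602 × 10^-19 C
9.84 × 10^-14 m

When a particle is accelerated through voltage V, it gains kinetic energy KE = qV.

The de Broglie wavelength is then λ = h/√(2mqV):

λ = h/√(2mqV)
λ = (6.626 × 10^-34 J·s) / √(2 × 1.67 × 10^-27 kg × 1.602 × 10^-19 C × 84733.1 V)
λ = 9.84 × 10^-14 m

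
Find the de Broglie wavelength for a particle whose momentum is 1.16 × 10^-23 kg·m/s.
5.71 × 10^-11 m

Using the de Broglie relation λ = h/p:

λ = h/p
λ = (6.626 × 10^-34 J·s) / (1.16 × 10^-23 kg·m/s)
λ = 5.71 × 10^-11 m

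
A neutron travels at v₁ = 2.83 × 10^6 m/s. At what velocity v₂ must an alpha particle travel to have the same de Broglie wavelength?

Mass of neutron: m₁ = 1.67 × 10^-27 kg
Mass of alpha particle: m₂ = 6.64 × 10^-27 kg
v₂ = 7.12 × 10^5 m/s

For equal de Broglie wavelengths: λ₁ = λ₂

h/(m₁v₁) = h/(m₂v₂)
m₁v₁ = m₂v₂
v₂ = v₁ · (m₁/m₂)

v₂ = 2.83 × 10^6 m/s × (1.67 × 10^-27 kg / 6.64 × 10^-27 kg)
v₂ = 7.12 × 10^5 m/s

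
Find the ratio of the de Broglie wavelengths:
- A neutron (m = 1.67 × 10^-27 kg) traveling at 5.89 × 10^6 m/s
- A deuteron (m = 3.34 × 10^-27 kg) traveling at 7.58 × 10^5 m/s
λ₁/λ₂ = 0.257

Using λ = h/(mv):

λ₁ = h/(m₁v₁) = 6.74 × 10^-14 m
λ₂ = h/(m₂v₂) = 2.62 × 10^-13 m

Ratio λ₁/λ₂ = (m₂v₂)/(m₁v₁)
         = (3.34 × 10^-27 kg × 7.58 × 10^5 m/s) / (1.67 × 10^-27 kg × 5.89 × 10^6 m/s)
         = 0.257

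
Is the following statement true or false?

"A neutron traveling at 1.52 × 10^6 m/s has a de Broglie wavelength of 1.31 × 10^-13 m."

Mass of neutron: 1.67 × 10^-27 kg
False

The claim is incorrect.

Using λ = h/(mv):
λ = (6.626 × 10^-34 J·s) / (1.67 × 10^-27 kg × 1.52 × 10^6 m/s)
λ = 2.61 × 10^-13 m

The actual wavelength differs from the claimed 1.31 × 10^-13 m.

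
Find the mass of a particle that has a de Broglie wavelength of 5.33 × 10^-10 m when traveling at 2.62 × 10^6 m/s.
4.74 × 10^-31 kg

From the de Broglie relation λ = h/(mv), we solve for m:

m = h/(λv)
m = (6.626 × 10^-34 J·s) / (5.33 × 10^-10 m × 2.62 × 10^6 m/s)
m = 4.74 × 10^-31 kg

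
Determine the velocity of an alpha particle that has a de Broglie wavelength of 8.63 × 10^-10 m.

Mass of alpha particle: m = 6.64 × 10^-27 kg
1.16 × 10^2 m/s

From the de Broglie relation λ = h/(mv), we solve for v:

v = h/(mλ)
v = (6.626 × 10^-34 J·s) / (6.64 × 10^-27 kg × 8.63 × 10^-10 m)
v = 1.16 × 10^2 m/s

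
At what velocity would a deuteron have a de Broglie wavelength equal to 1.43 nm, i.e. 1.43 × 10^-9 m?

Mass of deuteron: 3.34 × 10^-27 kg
1.39 × 10^2 m/s

From λ = h/(mv), solve for v:

v = h/(mλ)
v = (6.626 × 10^-34 J·s) / (3.34 × 10^-27 kg × 1.43 × 10^-9 m)
v = 1.39 × 10^2 m/s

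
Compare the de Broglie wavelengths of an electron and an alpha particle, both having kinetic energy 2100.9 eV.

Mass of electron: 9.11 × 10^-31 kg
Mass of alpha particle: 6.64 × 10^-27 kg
The electron has the longer wavelength.

Using λ = h/√(2mKE):

For electron: λ₁ = h/√(2m₁KE) = 2.68 × 10^-11 m
For alpha particle: λ₂ = h/√(2m₂KE) = 3.13 × 10^-13 m

Since λ ∝ 1/√m at constant kinetic energy, the lighter particle has the longer wavelength.

The electron has the longer de Broglie wavelength.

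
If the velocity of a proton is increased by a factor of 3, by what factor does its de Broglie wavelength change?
The wavelength decreases by a factor of 3.

From λ = h/(mv), the wavelength is inversely proportional to velocity:

λ ∝ 1/v

If v → 3v, then λ → λ/3

When velocity is increased by a factor of 3, the wavelength decreases by a factor of 3.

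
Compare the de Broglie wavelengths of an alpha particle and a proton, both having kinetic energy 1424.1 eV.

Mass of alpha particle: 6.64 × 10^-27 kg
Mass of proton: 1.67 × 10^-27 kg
The proton has the longer wavelength.

Using λ = h/√(2mKE):

For alpha particle: λ₁ = h/√(2m₁KE) = 3.81 × 10^-13 m
For proton: λ₂ = h/√(2m₂KE) = 7.59 × 10^-13 m

Since λ ∝ 1/√m at constant kinetic energy, the lighter particle has the longer wavelength.

The proton has the longer de Broglie wavelength.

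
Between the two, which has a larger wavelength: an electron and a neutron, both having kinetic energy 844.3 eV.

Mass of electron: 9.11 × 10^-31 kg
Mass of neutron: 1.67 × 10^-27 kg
The electron has the longer wavelength.

Using λ = h/√(2mKE):

For electron: λ₁ = h/√(2m₁KE) = 4.22 × 10^-11 m
For neutron: λ₂ = h/√(2m₂KE) = 9.86 × 10^-13 m

Since λ ∝ 1/√m at constant kinetic energy, the lighter particle has the longer wavelength.

The electron has the longer de Broglie wavelength.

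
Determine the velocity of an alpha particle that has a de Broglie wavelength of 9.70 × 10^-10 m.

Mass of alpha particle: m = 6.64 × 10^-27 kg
1.03 × 10^2 m/s

From the de Broglie relation λ = h/(mv), we solve for v:

v = h/(mλ)
v = (6.626 × 10^-34 J·s) / (6.64 × 10^-27 kg × 9.70 × 10^-10 m)
v = 1.03 × 10^2 m/s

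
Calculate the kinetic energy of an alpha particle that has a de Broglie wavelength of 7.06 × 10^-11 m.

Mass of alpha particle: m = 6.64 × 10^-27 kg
6.63 × 10^-21 J (or 0.0414 eV)

From λ = h/√(2mKE), we solve for KE:

λ² = h²/(2mKE)
KE = h²/(2mλ²)
KE = (6.626 × 10^-34 J·s)² / (2 × 6.64 × 10^-27 kg × (7.06 × 10^-11 m)²)
KE = 6.63 × 10^-21 J
KE = 0.0414 eV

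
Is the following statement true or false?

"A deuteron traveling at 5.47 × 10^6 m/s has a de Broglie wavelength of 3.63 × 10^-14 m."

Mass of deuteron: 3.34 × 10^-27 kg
True

The claim is correct.

Using λ = h/(mv):
λ = (6.626 × 10^-34 J·s) / (3.34 × 10^-27 kg × 5.47 × 10^6 m/s)
λ = 3.63 × 10^-14 m

This matches the claimed value.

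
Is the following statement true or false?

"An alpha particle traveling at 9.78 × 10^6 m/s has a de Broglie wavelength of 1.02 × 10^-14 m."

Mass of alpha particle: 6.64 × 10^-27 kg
True

The claim is correct.

Using λ = h/(mv):
λ = (6.626 × 10^-34 J·s) / (6.64 × 10^-27 kg × 9.78 × 10^6 m/s)
λ = 1.02 × 10^-14 m

This matches the claimed value.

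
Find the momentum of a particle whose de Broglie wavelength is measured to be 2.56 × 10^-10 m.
2.59 × 10^-24 kg·m/s

From the de Broglie relation λ = h/p, we solve for p:

p = h/λ
p = (6.626 × 10^-34 J·s) / (2.56 × 10^-10 m)
p = 2.59 × 10^-24 kg·m/s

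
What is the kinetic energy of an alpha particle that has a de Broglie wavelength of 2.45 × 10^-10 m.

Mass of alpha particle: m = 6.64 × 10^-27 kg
5.51 × 10^-22 J (or 3.44 × 10^-3 eV)

From λ = h/√(2mKE), we solve for KE:

λ² = h²/(2mKE)
KE = h²/(2mλ²)
KE = (6.626 × 10^-34 J·s)² / (2 × 6.64 × 10^-27 kg × (2.45 × 10^-10 m)²)
KE = 5.51 × 10^-22 J
KE = 3.44 × 10^-3 eV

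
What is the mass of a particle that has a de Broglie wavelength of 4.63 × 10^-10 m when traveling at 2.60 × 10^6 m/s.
5.50 × 10^-31 kg

From the de Broglie relation λ = h/(mv), we solve for m:

m = h/(λv)
m = (6.626 × 10^-34 J·s) / (4.63 × 10^-10 m × 2.60 × 10^6 m/s)
m = 5.50 × 10^-31 kg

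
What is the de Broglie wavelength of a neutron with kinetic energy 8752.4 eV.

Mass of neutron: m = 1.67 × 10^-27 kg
3.06 × 10^-13 m

Using λ = h/√(2mKE):

First convert KE to Joules: KE = 8752.4 eV = 1.402 × 10^-15 J

λ = h/√(2mKE)
λ = (6.626 × 10^-34 J·s) / √(2 × 1.67 × 10^-27 kg × 1.402 × 10^-15 J)
λ = 3.06 × 10^-13 m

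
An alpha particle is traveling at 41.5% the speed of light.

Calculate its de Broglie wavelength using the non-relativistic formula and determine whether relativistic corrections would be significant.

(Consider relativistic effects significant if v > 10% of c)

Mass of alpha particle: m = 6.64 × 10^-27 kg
Yes, relativistic corrections are needed.

Using the non-relativistic de Broglie formula λ = h/(mv):

v = 41.5% × c = 1.244 × 10^8 m/s

λ = h/(mv)
λ = (6.626 × 10^-34 J·s) / (6.64 × 10^-27 kg × 1.244 × 10^8 m/s)
λ = 8.02 × 10^-16 m

Since v = 41.5% of c > 10% of c, relativistic corrections ARE significant and the actual wavelength would differ from this non-relativistic estimate.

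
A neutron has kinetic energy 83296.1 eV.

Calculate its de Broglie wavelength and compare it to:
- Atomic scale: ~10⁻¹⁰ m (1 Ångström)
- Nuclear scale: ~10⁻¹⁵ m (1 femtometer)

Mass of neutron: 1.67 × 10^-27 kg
λ = 9.92 × 10^-14 m, which is between nuclear and atomic scales.

Using λ = h/√(2mKE):

KE = 83296.1 eV = 1.335 × 10^-14 J

λ = h/√(2mKE)
λ = (6.626 × 10^-34 J·s) / √(2 × 1.67 × 10^-27 kg × 1.335 × 10^-14 J)
λ = 9.92 × 10^-14 m

Comparison:
- Atomic scale (10⁻¹⁰ m): λ is 0.00099× this size
- Nuclear scale (10⁻¹⁵ m): λ is 99× this size

The wavelength is between nuclear and atomic scales.

This wavelength is appropriate for probing atomic structure but too large for nuclear physics experiments.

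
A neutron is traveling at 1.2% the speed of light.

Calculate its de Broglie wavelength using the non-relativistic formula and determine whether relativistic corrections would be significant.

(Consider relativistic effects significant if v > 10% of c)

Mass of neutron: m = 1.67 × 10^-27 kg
No, relativistic corrections are not needed.

Using the non-relativistic de Broglie formula λ = h/(mv):

v = 1.2% × c = 3.598 × 10^6 m/s

λ = h/(mv)
λ = (6.626 × 10^-34 J·s) / (1.67 × 10^-27 kg × 3.598 × 10^6 m/s)
λ = 1.10 × 10^-13 m

Since v = 1.2% of c < 10% of c, relativistic corrections are NOT significant and this non-relativistic result is a good approximation.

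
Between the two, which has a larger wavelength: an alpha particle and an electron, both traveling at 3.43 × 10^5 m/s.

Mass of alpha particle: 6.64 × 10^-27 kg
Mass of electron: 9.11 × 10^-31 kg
The electron has the longer wavelength.

Using λ = h/(mv), since both particles have the same velocity, the wavelength depends only on mass.

For alpha particle: λ₁ = h/(m₁v) = 2.91 × 10^-13 m
For electron: λ₂ = h/(m₂v) = 2.12 × 10^-9 m

Since λ ∝ 1/m at constant velocity, the lighter particle has the longer wavelength.

The electron has the longer de Broglie wavelength.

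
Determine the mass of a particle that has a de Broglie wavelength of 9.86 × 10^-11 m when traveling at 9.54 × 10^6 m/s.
7.04 × 10^-31 kg

From the de Broglie relation λ = h/(mv), we solve for m:

m = h/(λv)
m = (6.626 × 10^-34 J·s) / (9.86 × 10^-11 m × 9.54 × 10^6 m/s)
m = 7.04 × 10^-31 kg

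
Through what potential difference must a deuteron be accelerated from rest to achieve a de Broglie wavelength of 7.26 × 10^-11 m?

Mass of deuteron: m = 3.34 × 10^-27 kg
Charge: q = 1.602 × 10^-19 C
7.78 × 10^-2 V

From λ = h/√(2mqV), we solve for V:

λ² = h²/(2mqV)
V = h²/(2mqλ²)
V = (6.626 × 10^-34 J·s)² / (2 × 3.34 × 10^-27 kg × 1.602 × 10^-19 C × (7.26 × 10^-11 m)²)
V = 7.78 × 10^-2 V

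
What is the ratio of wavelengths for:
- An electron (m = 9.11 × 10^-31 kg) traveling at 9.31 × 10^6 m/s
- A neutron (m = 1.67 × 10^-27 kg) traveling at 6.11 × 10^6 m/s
λ₁/λ₂ = 1.20 × 10^3

Using λ = h/(mv):

λ₁ = h/(m₁v₁) = 7.81 × 10^-11 m
λ₂ = h/(m₂v₂) = 6.49 × 10^-14 m

Ratio λ₁/λ₂ = (m₂v₂)/(m₁v₁)
         = (1.67 × 10^-27 kg × 6.11 × 10^6 m/s) / (9.11 × 10^-31 kg × 9.31 × 10^6 m/s)
         = 1.20 × 10^3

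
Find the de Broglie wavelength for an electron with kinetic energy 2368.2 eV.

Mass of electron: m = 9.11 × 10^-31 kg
2.52 × 10^-11 m

Using λ = h/√(2mKE):

First convert KE to Joules: KE = 2368.2 eV = 3.794 × 10^-16 J

λ = h/√(2mKE)
λ = (6.626 × 10^-34 J·s) / √(2 × 9.11 × 10^-31 kg × 3.794 × 10^-16 J)
λ = 2.52 × 10^-11 m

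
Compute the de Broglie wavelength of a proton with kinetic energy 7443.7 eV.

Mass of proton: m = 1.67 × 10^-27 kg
3.32 × 10^-13 m

Using λ = h/√(2mKE):

First convert KE to Joules: KE = 7443.7 eV = 1.193 × 10^-15 J

λ = h/√(2mKE)
λ = (6.626 × 10^-34 J·s) / √(2 × 1.67 × 10^-27 kg × 1.193 × 10^-15 J)
λ = 3.32 × 10^-13 m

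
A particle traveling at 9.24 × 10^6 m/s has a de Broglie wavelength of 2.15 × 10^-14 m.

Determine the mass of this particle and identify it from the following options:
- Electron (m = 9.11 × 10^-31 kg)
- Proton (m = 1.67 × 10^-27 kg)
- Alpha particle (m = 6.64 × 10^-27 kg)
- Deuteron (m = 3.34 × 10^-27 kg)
The particle is a deuteron.

From λ = h/(mv), solve for mass:

m = h/(λv)
m = (6.626 × 10^-34 J·s) / (2.15 × 10^-14 m × 9.24 × 10^6 m/s)
m = 3.34 × 10^-27 kg

Comparing with the listed masses, this is closest to a deuteron.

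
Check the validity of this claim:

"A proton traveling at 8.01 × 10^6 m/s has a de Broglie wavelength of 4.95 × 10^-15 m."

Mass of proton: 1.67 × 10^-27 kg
False

The claim is incorrect.

Using λ = h/(mv):
λ = (6.626 × 10^-34 J·s) / (1.67 × 10^-27 kg × 8.01 × 10^6 m/s)
λ = 4.95 × 10^-14 m

The actual wavelength differs from the claimed 4.95 × 10^-15 m.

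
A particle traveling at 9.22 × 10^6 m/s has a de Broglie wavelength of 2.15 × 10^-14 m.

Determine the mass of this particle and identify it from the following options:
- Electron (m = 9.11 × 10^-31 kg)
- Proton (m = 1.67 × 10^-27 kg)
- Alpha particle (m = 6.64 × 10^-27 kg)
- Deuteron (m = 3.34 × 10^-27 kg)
The particle is a deuteron.

From λ = h/(mv), solve for mass:

m = h/(λv)
m = (6.626 × 10^-34 J·s) / (2.15 × 10^-14 m × 9.22 × 10^6 m/s)
m = 3.34 × 10^-27 kg

Comparing with the listed masses, this is closest to a deuteron.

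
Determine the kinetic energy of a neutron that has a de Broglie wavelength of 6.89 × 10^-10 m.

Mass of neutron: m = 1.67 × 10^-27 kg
2.77 × 10^-22 J (or 1.73 × 10^-3 eV)

From λ = h/√(2mKE), we solve for KE:

λ² = h²/(2mKE)
KE = h²/(2mλ²)
KE = (6.626 × 10^-34 J·s)² / (2 × 1.67 × 10^-27 kg × (6.89 × 10^-10 m)²)
KE = 2.77 × 10^-22 J
KE = 1.73 × 10^-3 eV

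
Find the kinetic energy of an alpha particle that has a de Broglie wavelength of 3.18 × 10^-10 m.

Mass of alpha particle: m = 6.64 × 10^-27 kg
3.27 × 10^-22 J (or 2.04 × 10^-3 eV)

From λ = h/√(2mKE), we solve for KE:

λ² = h²/(2mKE)
KE = h²/(2mλ²)
KE = (6.626 × 10^-34 J·s)² / (2 × 6.64 × 10^-27 kg × (3.18 × 10^-10 m)²)
KE = 3.27 × 10^-22 J
KE = 2.04 × 10^-3 eV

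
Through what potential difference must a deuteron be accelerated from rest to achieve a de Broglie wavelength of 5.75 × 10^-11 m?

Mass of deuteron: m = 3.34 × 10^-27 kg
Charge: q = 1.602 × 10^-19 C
1.24 × 10^-1 V

From λ = h/√(2mqV), we solve for V:

λ² = h²/(2mqV)
V = h²/(2mqλ²)
V = (6.626 × 10^-34 J·s)² / (2 × 3.34 × 10^-27 kg × 1.602 × 10^-19 C × (5.75 × 10^-11 m)²)
V = 1.24 × 10^-1 V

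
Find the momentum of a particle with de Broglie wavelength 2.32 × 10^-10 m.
2.86 × 10^-24 kg·m/s

From the de Broglie relation λ = h/p, we solve for p:

p = h/λ
p = (6.626 × 10^-34 J·s) / (2.32 × 10^-10 m)
p = 2.86 × 10^-24 kg·m/s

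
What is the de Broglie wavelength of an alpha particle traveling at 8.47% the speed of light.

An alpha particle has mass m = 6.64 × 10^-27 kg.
3.93 × 10^-15 m

Using the de Broglie relation λ = h/(mv):

v = 8.47% × c = 2.539 × 10^7 m/s

λ = h/(mv)
λ = (6.626 × 10^-34 J·s) / (6.64 × 10^-27 kg × 2.539 × 10^7 m/s)
λ = 3.93 × 10^-15 m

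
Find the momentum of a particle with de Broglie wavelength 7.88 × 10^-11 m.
8.41 × 10^-24 kg·m/s

From the de Broglie relation λ = h/p, we solve for p:

p = h/λ
p = (6.626 × 10^-34 J·s) / (7.88 × 10^-11 m)
p = 8.41 × 10^-24 kg·m/s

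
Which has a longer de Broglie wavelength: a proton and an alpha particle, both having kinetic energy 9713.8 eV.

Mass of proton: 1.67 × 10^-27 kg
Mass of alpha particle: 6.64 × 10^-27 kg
The proton has the longer wavelength.

Using λ = h/√(2mKE):

For proton: λ₁ = h/√(2m₁KE) = 2.91 × 10^-13 m
For alpha particle: λ₂ = h/√(2m₂KE) = 1.46 × 10^-13 m

Since λ ∝ 1/√m at constant kinetic energy, the lighter particle has the longer wavelength.

The proton has the longer de Broglie wavelength.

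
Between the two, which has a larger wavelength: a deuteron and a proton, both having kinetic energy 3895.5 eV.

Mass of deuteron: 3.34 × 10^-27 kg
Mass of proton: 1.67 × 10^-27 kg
The proton has the longer wavelength.

Using λ = h/√(2mKE):

For deuteron: λ₁ = h/√(2m₁KE) = 3.25 × 10^-13 m
For proton: λ₂ = h/√(2m₂KE) = 4.59 × 10^-13 m

Since λ ∝ 1/√m at constant kinetic energy, the lighter particle has the longer wavelength.

The proton has the longer de Broglie wavelength.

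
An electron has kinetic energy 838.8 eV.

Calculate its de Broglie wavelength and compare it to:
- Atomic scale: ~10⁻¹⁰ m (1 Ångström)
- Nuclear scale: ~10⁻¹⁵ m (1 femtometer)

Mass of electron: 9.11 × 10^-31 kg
λ = 4.23 × 10^-11 m, which is between nuclear and atomic scales.

Using λ = h/√(2mKE):

KE = 838.8 eV = 1.344 × 10^-16 J

λ = h/√(2mKE)
λ = (6.626 × 10^-34 J·s) / √(2 × 9.11 × 10^-31 kg × 1.344 × 10^-16 J)
λ = 4.23 × 10^-11 m

Comparison:
- Atomic scale (10⁻¹⁰ m): λ is 0.42× this size
- Nuclear scale (10⁻¹⁵ m): λ is 4.2e+04× this size

The wavelength is between nuclear and atomic scales.

This wavelength is appropriate for probing atomic structure but too large for nuclear physics experiments.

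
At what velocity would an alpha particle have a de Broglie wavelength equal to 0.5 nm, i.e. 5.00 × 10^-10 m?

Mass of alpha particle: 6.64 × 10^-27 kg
2.00 × 10^2 m/s

From λ = h/(mv), solve for v:

v = h/(mλ)
v = (6.626 × 10^-34 J·s) / (6.64 × 10^-27 kg × 5.00 × 10^-10 m)
v = 2.00 × 10^2 m/s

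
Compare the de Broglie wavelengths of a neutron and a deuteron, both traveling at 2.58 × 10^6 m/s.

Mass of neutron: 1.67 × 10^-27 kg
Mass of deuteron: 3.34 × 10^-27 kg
The neutron has the longer wavelength.

Using λ = h/(mv), since both particles have the same velocity, the wavelength depends only on mass.

For neutron: λ₁ = h/(m₁v) = 1.54 × 10^-13 m
For deuteron: λ₂ = h/(m₂v) = 7.69 × 10^-14 m

Since λ ∝ 1/m at constant velocity, the lighter particle has the longer wavelength.

The neutron has the longer de Broglie wavelength.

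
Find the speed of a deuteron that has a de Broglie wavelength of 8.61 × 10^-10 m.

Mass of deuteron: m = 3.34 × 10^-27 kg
2.30 × 10^2 m/s

From the de Broglie relation λ = h/(mv), we solve for v:

v = h/(mλ)
v = (6.626 × 10^-34 J·s) / (3.34 × 10^-27 kg × 8.61 × 10^-10 m)
v = 2.30 × 10^2 m/s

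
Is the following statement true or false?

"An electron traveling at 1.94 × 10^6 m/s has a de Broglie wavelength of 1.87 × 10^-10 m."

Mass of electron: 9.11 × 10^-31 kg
False

The claim is incorrect.

Using λ = h/(mv):
λ = (6.626 × 10^-34 J·s) / (9.11 × 10^-31 kg × 1.94 × 10^6 m/s)
λ = 3.75 × 10^-10 m

The actual wavelength differs from the claimed 1.87 × 10^-10 m.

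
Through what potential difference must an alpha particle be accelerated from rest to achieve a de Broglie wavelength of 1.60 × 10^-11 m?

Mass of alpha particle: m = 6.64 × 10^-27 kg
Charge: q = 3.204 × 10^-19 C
4.03 × 10^-1 V

From λ = h/√(2mqV), we solve for V:

λ² = h²/(2mqV)
V = h²/(2mqλ²)
V = (6.626 × 10^-34 J·s)² / (2 × 6.64 × 10^-27 kg × 3.204 × 10^-19 C × (1.60 × 10^-11 m)²)
V = 4.03 × 10^-1 V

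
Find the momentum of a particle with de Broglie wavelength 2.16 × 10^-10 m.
3.07 × 10^-24 kg·m/s

From the de Broglie relation λ = h/p, we solve for p:

p = h/λ
p = (6.626 × 10^-34 J·s) / (2.16 × 10^-10 m)
p = 3.07 × 10^-24 kg·m/s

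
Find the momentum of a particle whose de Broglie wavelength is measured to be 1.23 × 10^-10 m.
5.39 × 10^-24 kg·m/s

From the de Broglie relation λ = h/p, we solve for p:

p = h/λ
p = (6.626 × 10^-34 J·s) / (1.23 × 10^-10 m)
p = 5.39 × 10^-24 kg·m/s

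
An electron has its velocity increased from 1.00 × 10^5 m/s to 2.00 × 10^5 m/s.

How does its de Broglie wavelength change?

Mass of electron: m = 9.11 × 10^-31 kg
The wavelength decreases by a factor of 2.

Using λ = h/(mv):

Initial wavelength: λ₁ = h/(mv₁) = 7.27 × 10^-9 m
Final wavelength: λ₂ = h/(mv₂) = 3.64 × 10^-9 m

Since λ ∝ 1/v, when velocity increases by a factor of 2, the wavelength decreases by a factor of 2.

λ₂/λ₁ = v₁/v₂ = 1/2

The wavelength decreases by a factor of 2.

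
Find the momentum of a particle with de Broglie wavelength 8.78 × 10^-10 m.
7.55 × 10^-25 kg·m/s

From the de Broglie relation λ = h/p, we solve for p:

p = h/λ
p = (6.626 × 10^-34 J·s) / (8.78 × 10^-10 m)
p = 7.55 × 10^-25 kg·m/s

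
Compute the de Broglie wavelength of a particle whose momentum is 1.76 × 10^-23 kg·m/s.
3.76 × 10^-11 m

Using the de Broglie relation λ = h/p:

λ = h/p
λ = (6.626 × 10^-34 J·s) / (1.76 × 10^-23 kg·m/s)
λ = 3.76 × 10^-11 m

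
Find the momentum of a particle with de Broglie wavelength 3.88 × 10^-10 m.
1.71 × 10^-24 kg·m/s

From the de Broglie relation λ = h/p, we solve for p:

p = h/λ
p = (6.626 × 10^-34 J·s) / (3.88 × 10^-10 m)
p = 1.71 × 10^-24 kg·m/s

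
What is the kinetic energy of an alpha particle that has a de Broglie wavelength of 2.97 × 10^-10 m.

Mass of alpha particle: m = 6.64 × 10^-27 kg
3.75 × 10^-22 J (or 2.34 × 10^-3 eV)

From λ = h/√(2mKE), we solve for KE:

λ² = h²/(2mKE)
KE = h²/(2mλ²)
KE = (6.626 × 10^-34 J·s)² / (2 × 6.64 × 10^-27 kg × (2.97 × 10^-10 m)²)
KE = 3.75 × 10^-22 J
KE = 2.34 × 10^-3 eV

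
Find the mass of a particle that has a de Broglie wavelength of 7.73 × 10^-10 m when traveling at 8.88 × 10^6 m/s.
9.65 × 10^-32 kg

From the de Broglie relation λ = h/(mv), we solve for m:

m = h/(λv)
m = (6.626 × 10^-34 J·s) / (7.73 × 10^-10 m × 8.88 × 10^6 m/s)
m = 9.65 × 10^-32 kg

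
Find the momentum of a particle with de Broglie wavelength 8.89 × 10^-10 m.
7.45 × 10^-25 kg·m/s

From the de Broglie relation λ = h/p, we solve for p:

p = h/λ
p = (6.626 × 10^-34 J·s) / (8.89 × 10^-10 m)
p = 7.45 × 10^-25 kg·m/s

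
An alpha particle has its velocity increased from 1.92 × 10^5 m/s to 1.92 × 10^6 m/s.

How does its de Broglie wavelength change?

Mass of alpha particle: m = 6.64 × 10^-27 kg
The wavelength decreases by a factor of 10.

Using λ = h/(mv):

Initial wavelength: λ₁ = h/(mv₁) = 5.20 × 10^-13 m
Final wavelength: λ₂ = h/(mv₂) = 5.20 × 10^-14 m

Since λ ∝ 1/v, when velocity increases by a factor of 10, the wavelength decreases by a factor of 10.

λ₂/λ₁ = v₁/v₂ = 1/10

The wavelength decreases by a factor of 10.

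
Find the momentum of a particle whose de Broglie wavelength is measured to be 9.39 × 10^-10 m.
7.06 × 10^-25 kg·m/s

From the de Broglie relation λ = h/p, we solve for p:

p = h/λ
p = (6.626 × 10^-34 J·s) / (9.39 × 10^-10 m)
p = 7.06 × 10^-25 kg·m/s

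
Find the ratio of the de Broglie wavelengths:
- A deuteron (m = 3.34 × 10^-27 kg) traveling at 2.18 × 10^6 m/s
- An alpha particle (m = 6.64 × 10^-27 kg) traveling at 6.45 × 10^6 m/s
λ₁/λ₂ = 5.88

Using λ = h/(mv):

λ₁ = h/(m₁v₁) = 9.10 × 10^-14 m
λ₂ = h/(m₂v₂) = 1.55 × 10^-14 m

Ratio λ₁/λ₂ = (m₂v₂)/(m₁v₁)
         = (6.64 × 10^-27 kg × 6.45 × 10^6 m/s) / (3.34 × 10^-27 kg × 2.18 × 10^6 m/s)
         = 5.88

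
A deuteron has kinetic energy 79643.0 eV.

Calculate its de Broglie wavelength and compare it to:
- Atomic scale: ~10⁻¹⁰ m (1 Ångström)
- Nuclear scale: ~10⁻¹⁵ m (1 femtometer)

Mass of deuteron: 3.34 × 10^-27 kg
λ = 7.18 × 10^-14 m, which is between nuclear and atomic scales.

Using λ = h/√(2mKE):

KE = 79643.0 eV = 1.276 × 10^-14 J

λ = h/√(2mKE)
λ = (6.626 × 10^-34 J·s) / √(2 × 3.34 × 10^-27 kg × 1.276 × 10^-14 J)
λ = 7.18 × 10^-14 m

Comparison:
- Atomic scale (10⁻¹⁰ m): λ is 0.00072× this size
- Nuclear scale (10⁻¹⁵ m): λ is 72× this size

The wavelength is between nuclear and atomic scales.

This wavelength is appropriate for probing atomic structure but too large for nuclear physics experiments.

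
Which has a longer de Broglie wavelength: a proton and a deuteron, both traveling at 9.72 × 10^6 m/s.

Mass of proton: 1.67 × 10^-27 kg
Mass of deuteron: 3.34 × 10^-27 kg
The proton has the longer wavelength.

Using λ = h/(mv), since both particles have the same velocity, the wavelength depends only on mass.

For proton: λ₁ = h/(m₁v) = 4.08 × 10^-14 m
For deuteron: λ₂ = h/(m₂v) = 2.04 × 10^-14 m

Since λ ∝ 1/m at constant velocity, the lighter particle has the longer wavelength.

The proton has the longer de Broglie wavelength.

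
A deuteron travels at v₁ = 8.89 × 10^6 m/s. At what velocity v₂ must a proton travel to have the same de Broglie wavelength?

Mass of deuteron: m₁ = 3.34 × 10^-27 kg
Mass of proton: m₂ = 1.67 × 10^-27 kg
v₂ = 1.78 × 10^7 m/s

For equal de Broglie wavelengths: λ₁ = λ₂

h/(m₁v₁) = h/(m₂v₂)
m₁v₁ = m₂v₂
v₂ = v₁ · (m₁/m₂)

v₂ = 8.89 × 10^6 m/s × (3.34 × 10^-27 kg / 1.67 × 10^-27 kg)
v₂ = 1.78 × 10^7 m/s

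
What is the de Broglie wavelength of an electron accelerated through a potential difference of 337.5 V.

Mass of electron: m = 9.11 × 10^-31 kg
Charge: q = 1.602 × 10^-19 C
6.68 × 10^-11 m

When a particle is accelerated through voltage V, it gains kinetic energy KE = qV.

The de Broglie wavelength is then λ = h/√(2mqV):

λ = h/√(2mqV)
λ = (6.626 × 10^-34 J·s) / √(2 × 9.11 × 10^-31 kg × 1.602 × 10^-19 C × 337.5 V)
λ = 6.68 × 10^-11 m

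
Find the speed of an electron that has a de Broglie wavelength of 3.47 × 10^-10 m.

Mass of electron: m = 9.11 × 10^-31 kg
2.10 × 10^6 m/s

From the de Broglie relation λ = h/(mv), we solve for v:

v = h/(mλ)
v = (6.626 × 10^-34 J·s) / (9.11 × 10^-31 kg × 3.47 × 10^-10 m)
v = 2.10 × 10^6 m/s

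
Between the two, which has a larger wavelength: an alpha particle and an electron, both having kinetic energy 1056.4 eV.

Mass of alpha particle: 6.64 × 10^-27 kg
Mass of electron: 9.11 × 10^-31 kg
The electron has the longer wavelength.

Using λ = h/√(2mKE):

For alpha particle: λ₁ = h/√(2m₁KE) = 4.42 × 10^-13 m
For electron: λ₂ = h/√(2m₂KE) = 3.77 × 10^-11 m

Since λ ∝ 1/√m at constant kinetic energy, the lighter particle has the longer wavelength.

The electron has the longer de Broglie wavelength.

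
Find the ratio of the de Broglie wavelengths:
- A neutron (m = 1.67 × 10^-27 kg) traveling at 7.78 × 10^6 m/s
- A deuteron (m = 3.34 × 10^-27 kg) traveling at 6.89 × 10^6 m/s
λ₁/λ₂ = 1.77

Using λ = h/(mv):

λ₁ = h/(m₁v₁) = 5.10 × 10^-14 m
λ₂ = h/(m₂v₂) = 2.88 × 10^-14 m

Ratio λ₁/λ₂ = (m₂v₂)/(m₁v₁)
         = (3.34 × 10^-27 kg × 6.89 × 10^6 m/s) / (1.67 × 10^-27 kg × 7.78 × 10^6 m/s)
         = 1.77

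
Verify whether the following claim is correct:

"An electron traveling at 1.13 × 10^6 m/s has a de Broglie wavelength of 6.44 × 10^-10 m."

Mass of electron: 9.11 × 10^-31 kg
True

The claim is correct.

Using λ = h/(mv):
λ = (6.626 × 10^-34 J·s) / (9.11 × 10^-31 kg × 1.13 × 10^6 m/s)
λ = 6.44 × 10^-10 m

This matches the claimed value.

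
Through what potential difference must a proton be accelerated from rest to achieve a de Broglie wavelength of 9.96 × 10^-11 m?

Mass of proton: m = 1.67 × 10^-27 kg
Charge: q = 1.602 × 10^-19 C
8.27 × 10^-2 V

From λ = h/√(2mqV), we solve for V:

λ² = h²/(2mqV)
V = h²/(2mqλ²)
V = (6.626 × 10^-34 J·s)² / (2 × 1.67 × 10^-27 kg × 1.602 × 10^-19 C × (9.96 × 10^-11 m)²)
V = 8.27 × 10^-2 V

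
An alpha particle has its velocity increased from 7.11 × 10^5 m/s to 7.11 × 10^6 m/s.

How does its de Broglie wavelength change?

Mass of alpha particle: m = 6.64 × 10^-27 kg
The wavelength decreases by a factor of 10.

Using λ = h/(mv):

Initial wavelength: λ₁ = h/(mv₁) = 1.40 × 10^-13 m
Final wavelength: λ₂ = h/(mv₂) = 1.40 × 10^-14 m

Since λ ∝ 1/v, when velocity increases by a factor of 10, the wavelength decreases by a factor of 10.

λ₂/λ₁ = v₁/v₂ = 1/10

The wavelength decreases by a factor of 10.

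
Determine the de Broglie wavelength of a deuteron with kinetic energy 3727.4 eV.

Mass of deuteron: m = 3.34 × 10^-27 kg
3.32 × 10^-13 m

Using λ = h/√(2mKE):

First convert KE to Joules: KE = 3727.4 eV = 5.972 × 10^-16 J

λ = h/√(2mKE)
λ = (6.626 × 10^-34 J·s) / √(2 × 3.34 × 10^-27 kg × 5.972 × 10^-16 J)
λ = 3.32 × 10^-13 m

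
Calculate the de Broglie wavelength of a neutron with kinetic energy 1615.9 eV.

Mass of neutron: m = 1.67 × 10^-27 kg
7.13 × 10^-13 m

Using λ = h/√(2mKE):

First convert KE to Joules: KE = 1615.9 eV = 2.589 × 10^-16 J

λ = h/√(2mKE)
λ = (6.626 × 10^-34 J·s) / √(2 × 1.67 × 10^-27 kg × 2.589 × 10^-16 J)
λ = 7.13 × 10^-13 m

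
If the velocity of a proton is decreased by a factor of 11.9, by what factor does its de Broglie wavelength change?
The wavelength increases by a factor of 11.9.

From λ = h/(mv), the wavelength is inversely proportional to velocity:

λ ∝ 1/v

If v → v/11.9, then λ → 11.9λ

When velocity is decreased by a factor of 11.9, the wavelength increases by a factor of 11.9.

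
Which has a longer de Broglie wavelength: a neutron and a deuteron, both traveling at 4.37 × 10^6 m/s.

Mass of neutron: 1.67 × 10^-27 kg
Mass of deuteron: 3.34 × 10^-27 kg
The neutron has the longer wavelength.

Using λ = h/(mv), since both particles have the same velocity, the wavelength depends only on mass.

For neutron: λ₁ = h/(m₁v) = 9.08 × 10^-14 m
For deuteron: λ₂ = h/(m₂v) = 4.54 × 10^-14 m

Since λ ∝ 1/m at constant velocity, the lighter particle has the longer wavelength.

The neutron has the longer de Broglie wavelength.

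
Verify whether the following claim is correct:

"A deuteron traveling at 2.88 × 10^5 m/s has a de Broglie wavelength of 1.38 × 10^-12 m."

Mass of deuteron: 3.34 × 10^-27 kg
False

The claim is incorrect.

Using λ = h/(mv):
λ = (6.626 × 10^-34 J·s) / (3.34 × 10^-27 kg × 2.88 × 10^5 m/s)
λ = 6.89 × 10^-13 m

The actual wavelength differs from the claimed 1.38 × 10^-12 m.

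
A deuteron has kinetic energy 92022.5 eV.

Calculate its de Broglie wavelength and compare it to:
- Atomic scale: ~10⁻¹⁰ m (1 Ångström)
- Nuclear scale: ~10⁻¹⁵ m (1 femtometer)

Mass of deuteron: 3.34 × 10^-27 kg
λ = 6.68 × 10^-14 m, which is between nuclear and atomic scales.

Using λ = h/√(2mKE):

KE = 92022.5 eV = 1.474 × 10^-14 J

λ = h/√(2mKE)
λ = (6.626 × 10^-34 J·s) / √(2 × 3.34 × 10^-27 kg × 1.474 × 10^-14 J)
λ = 6.68 × 10^-14 m

Comparison:
- Atomic scale (10⁻¹⁰ m): λ is 0.00067× this size
- Nuclear scale (10⁻¹⁵ m): λ is 67× this size

The wavelength is between nuclear and atomic scales.

This wavelength is appropriate for probing atomic structure but too large for nuclear physics experiments.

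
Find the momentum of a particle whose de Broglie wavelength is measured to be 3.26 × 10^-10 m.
2.03 × 10^-24 kg·m/s

From the de Broglie relation λ = h/p, we solve for p:

p = h/λ
p = (6.626 × 10^-34 J·s) / (3.26 × 10^-10 m)
p = 2.03 × 10^-24 kg·m/s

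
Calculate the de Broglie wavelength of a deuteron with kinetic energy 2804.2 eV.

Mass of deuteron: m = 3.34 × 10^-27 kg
3.82 × 10^-13 m

Using λ = h/√(2mKE):

First convert KE to Joules: KE = 2804.2 eV = 4.493 × 10^-16 J

λ = h/√(2mKE)
λ = (6.626 × 10^-34 J·s) / √(2 × 3.34 × 10^-27 kg × 4.493 × 10^-16 J)
λ = 3.82 × 10^-13 m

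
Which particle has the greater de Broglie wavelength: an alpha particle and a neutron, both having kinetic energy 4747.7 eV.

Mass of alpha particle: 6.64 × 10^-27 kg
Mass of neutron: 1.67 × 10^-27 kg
The neutron has the longer wavelength.

Using λ = h/√(2mKE):

For alpha particle: λ₁ = h/√(2m₁KE) = 2.08 × 10^-13 m
For neutron: λ₂ = h/√(2m₂KE) = 4.16 × 10^-13 m

Since λ ∝ 1/√m at constant kinetic energy, the lighter particle has the longer wavelength.

The neutron has the longer de Broglie wavelength.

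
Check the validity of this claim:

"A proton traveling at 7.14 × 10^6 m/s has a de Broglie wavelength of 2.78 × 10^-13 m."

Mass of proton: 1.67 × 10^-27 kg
False

The claim is incorrect.

Using λ = h/(mv):
λ = (6.626 × 10^-34 J·s) / (1.67 × 10^-27 kg × 7.14 × 10^6 m/s)
λ = 5.56 × 10^-14 m

The actual wavelength differs from the claimed 2.78 × 10^-13 m.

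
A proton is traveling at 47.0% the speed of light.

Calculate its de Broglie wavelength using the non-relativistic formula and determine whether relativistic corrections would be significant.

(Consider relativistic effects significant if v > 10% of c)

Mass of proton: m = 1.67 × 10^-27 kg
Yes, relativistic corrections are needed.

Using the non-relativistic de Broglie formula λ = h/(mv):

v = 47.0% × c = 1.409 × 10^8 m/s

λ = h/(mv)
λ = (6.626 × 10^-34 J·s) / (1.67 × 10^-27 kg × 1.409 × 10^8 m/s)
λ = 2.82 × 10^-15 m

Since v = 47.0% of c > 10% of c, relativistic corrections ARE significant and the actual wavelength would differ from this non-relativistic estimate.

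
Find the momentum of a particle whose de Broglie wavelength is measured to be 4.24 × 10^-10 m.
1.56 × 10^-24 kg·m/s

From the de Broglie relation λ = h/p, we solve for p:

p = h/λ
p = (6.626 × 10^-34 J·s) / (4.24 × 10^-10 m)
p = 1.56 × 10^-24 kg·m/s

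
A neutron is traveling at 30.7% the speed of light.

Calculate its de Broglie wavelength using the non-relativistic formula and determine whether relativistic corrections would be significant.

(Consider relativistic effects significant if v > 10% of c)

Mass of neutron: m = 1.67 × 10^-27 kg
Yes, relativistic corrections are needed.

Using the non-relativistic de Broglie formula λ = h/(mv):

v = 30.7% × c = 9.204 × 10^7 m/s

λ = h/(mv)
λ = (6.626 × 10^-34 J·s) / (1.67 × 10^-27 kg × 9.204 × 10^7 m/s)
λ = 4.31 × 10^-15 m

Since v = 30.7% of c > 10% of c, relativistic corrections ARE significant and the actual wavelength would differ from this non-relativistic estimate.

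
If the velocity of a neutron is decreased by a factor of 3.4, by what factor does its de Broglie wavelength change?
The wavelength increases by a factor of 3.4.

From λ = h/(mv), the wavelength is inversely proportional to velocity:

λ ∝ 1/v

If v → v/3.4, then λ → 3.4λ

When velocity is decreased by a factor of 3.4, the wavelength increases by a factor of 3.4.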